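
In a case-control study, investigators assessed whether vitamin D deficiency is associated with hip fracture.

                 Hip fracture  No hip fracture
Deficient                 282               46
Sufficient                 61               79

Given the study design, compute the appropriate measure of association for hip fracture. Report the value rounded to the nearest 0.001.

7.939

Cells: a = 282, b = 46, c = 61, d = 79.
This is a case-control study: participants were sampled on outcome status, so risks in the source population cannot be estimated directly — relative risk is not valid here. The odds ratio is the appropriate measure.
OR = (a·d)/(b·c) = (282 × 79) / (46 × 61) = 22278 / 2806 = 7.93942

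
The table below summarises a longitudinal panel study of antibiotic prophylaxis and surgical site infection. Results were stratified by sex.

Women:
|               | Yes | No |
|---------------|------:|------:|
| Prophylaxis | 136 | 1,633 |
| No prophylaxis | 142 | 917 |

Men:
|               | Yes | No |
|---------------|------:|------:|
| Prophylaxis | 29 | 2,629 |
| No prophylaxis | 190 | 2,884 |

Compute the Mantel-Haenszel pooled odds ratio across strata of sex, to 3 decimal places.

OR_MH = Σ(aᵢdᵢ/nᵢ) / Σ(bᵢcᵢ/nᵢ), where nᵢ is the stratum total.
Stratum 1 (Women): n = 2828; a·d/n = 136·917/2828 = 44.0990; b·c/n = 1633·142/2828 = 81.9965
Stratum 2 (Men): n = 5732; a·d/n = 29·2884/5732 = 14.5911; b·c/n = 2629·190/5732 = 87.1441
OR_MH = (44.0990 + 14.5911) / (81.9965 + 87.1441) = 58.6901 / 169.1406 = 0.34699

0.347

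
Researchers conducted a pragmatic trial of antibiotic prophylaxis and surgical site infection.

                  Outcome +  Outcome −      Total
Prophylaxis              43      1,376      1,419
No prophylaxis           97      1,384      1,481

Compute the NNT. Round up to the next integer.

Risk in treated group = 43/1419 = 0.03030; risk in control = 97/1481 = 0.06550.
Absolute risk reduction = 0.06550 − 0.03030 = 0.03519
NNT = 1 / ARR = 1 / 0.03519 = 28.415 → round up → 29

29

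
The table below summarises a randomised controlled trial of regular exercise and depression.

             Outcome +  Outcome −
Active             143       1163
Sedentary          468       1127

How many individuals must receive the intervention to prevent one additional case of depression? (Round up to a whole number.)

6

Risk in treated group = 143/1306 = 0.10949; risk in control = 468/1595 = 0.29342.
Absolute risk reduction = 0.29342 − 0.10949 = 0.18392
NNT = 1 / ARR = 1 / 0.18392 = 5.437 → round up → 6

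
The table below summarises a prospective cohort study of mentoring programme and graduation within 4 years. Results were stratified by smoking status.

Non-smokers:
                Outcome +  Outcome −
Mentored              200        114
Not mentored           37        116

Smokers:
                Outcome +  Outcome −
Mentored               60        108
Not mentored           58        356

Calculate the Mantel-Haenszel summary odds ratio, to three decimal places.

4.364

OR_MH = Σ(aᵢdᵢ/nᵢ) / Σ(bᵢcᵢ/nᵢ), where nᵢ is the stratum total.
Stratum 1 (Non-smokers): n = 467; a·d/n = 200·116/467 = 49.6788; b·c/n = 114·37/467 = 9.0321
Stratum 2 (Smokers): n = 582; a·d/n = 60·356/582 = 36.7010; b·c/n = 108·58/582 = 10.7629
OR_MH = (49.6788 + 36.7010) / (9.0321 + 10.7629) = 86.3798 / 19.7950 = 4.36372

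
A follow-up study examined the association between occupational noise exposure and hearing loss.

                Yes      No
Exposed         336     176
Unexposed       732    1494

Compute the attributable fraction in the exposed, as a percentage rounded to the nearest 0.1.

49.9

Cells: a = 336, b = 176, c = 732, d = 1494.
Risk in exposed = 336/512 = 0.65625; risk in unexposed = 732/2226 = 0.32884.
RR = 0.65625/0.32884 = 1.99565
AR% = (RR − 1)/RR × 100 = (1.99565 − 1)/1.99565 × 100 = 49.8909%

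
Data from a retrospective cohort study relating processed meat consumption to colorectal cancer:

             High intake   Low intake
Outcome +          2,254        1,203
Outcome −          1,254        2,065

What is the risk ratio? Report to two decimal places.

1.75

Reading the table with exposure as columns: a = 2254 (High intake, case), b = 1254 (High intake, non-case), c = 1203 (Low intake, case), d = 2065.
Risk in exposed = 2254/3508 = 0.64253; risk in unexposed = 1203/3268 = 0.36812.
RR = 0.64253 / 0.36812 = 1.74546
The risk among the exposed is 1.75 times that among the unexposed.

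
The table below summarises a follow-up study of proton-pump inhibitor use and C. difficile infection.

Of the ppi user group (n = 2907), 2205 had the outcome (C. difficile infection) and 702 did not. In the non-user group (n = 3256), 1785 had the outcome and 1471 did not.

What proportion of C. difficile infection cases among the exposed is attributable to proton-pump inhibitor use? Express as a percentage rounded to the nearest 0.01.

From the description: a = 2205, b = 702, c = 1785, d = 1471.
Risk in exposed = 2205/2907 = 0.75851; risk in unexposed = 1785/3256 = 0.54822.
RR = 0.75851/0.54822 = 1.38360
AR% = (RR − 1)/RR × 100 = (1.38360 − 1)/1.38360 × 100 = 27.7246%

27.72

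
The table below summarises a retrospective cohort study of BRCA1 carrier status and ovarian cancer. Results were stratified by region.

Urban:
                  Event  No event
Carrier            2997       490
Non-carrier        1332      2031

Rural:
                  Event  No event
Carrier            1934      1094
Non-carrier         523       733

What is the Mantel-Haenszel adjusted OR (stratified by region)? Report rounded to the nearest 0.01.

5.33

OR_MH = Σ(aᵢdᵢ/nᵢ) / Σ(bᵢcᵢ/nᵢ), where nᵢ is the stratum total.
Stratum 1 (Urban): n = 6850; a·d/n = 2997·2031/6850 = 888.5996; b·c/n = 490·1332/6850 = 95.2818
Stratum 2 (Rural): n = 4284; a·d/n = 1934·733/4284 = 330.9108; b·c/n = 1094·523/4284 = 133.5579
OR_MH = (888.5996 + 330.9108) / (95.2818 + 133.5579) = 1219.5104 / 228.8396 = 5.32910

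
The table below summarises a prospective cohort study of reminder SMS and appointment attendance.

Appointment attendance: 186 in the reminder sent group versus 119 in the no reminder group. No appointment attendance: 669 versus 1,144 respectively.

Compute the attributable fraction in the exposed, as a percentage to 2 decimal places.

56.69

From the description: a = 186, b = 669, c = 119, d = 1144.
Risk in exposed = 186/855 = 0.21754; risk in unexposed = 119/1263 = 0.09422.
RR = 0.21754/0.09422 = 2.30889
AR% = (RR − 1)/RR × 100 = (2.30889 − 1)/2.30889 × 100 = 56.6891%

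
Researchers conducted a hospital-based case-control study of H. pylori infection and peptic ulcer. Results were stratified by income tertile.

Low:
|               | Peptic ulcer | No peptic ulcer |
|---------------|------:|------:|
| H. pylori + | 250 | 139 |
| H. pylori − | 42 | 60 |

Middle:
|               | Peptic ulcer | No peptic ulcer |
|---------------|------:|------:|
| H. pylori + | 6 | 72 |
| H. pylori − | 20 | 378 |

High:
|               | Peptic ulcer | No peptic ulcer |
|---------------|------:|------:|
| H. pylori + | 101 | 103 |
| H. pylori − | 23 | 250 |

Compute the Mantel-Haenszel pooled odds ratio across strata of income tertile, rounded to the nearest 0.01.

OR_MH = Σ(aᵢdᵢ/nᵢ) / Σ(bᵢcᵢ/nᵢ), where nᵢ is the stratum total.
Stratum 1 (Low): n = 491; a·d/n = 250·60/491 = 30.5499; b·c/n = 139·42/491 = 11.8900
Stratum 2 (Middle): n = 476; a·d/n = 6·378/476 = 4.7647; b·c/n = 72·20/476 = 3.0252
Stratum 3 (High): n = 477; a·d/n = 101·250/477 = 52.9350; b·c/n = 103·23/477 = 4.9665
OR_MH = (30.5499 + 4.7647 + 52.9350) / (11.8900 + 3.0252 + 4.9665) = 88.2496 / 19.8817 = 4.43874

4.44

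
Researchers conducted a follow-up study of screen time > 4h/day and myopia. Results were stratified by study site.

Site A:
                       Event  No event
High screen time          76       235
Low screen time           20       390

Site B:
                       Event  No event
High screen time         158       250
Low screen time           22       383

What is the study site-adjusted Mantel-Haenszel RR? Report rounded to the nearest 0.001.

6.199

RR_MH = Σ(aᵢ·n₀ᵢ/nᵢ) / Σ(cᵢ·n₁ᵢ/nᵢ), with n₁ᵢ = aᵢ+bᵢ (exposed), n₀ᵢ = cᵢ+dᵢ (unexposed), nᵢ = n₁ᵢ+n₀ᵢ.
Stratum 1 (Site A): n₁ = 311, n₀ = 410, n = 721; a·n₀/n = 76·410/721 = 43.2178; c·n₁/n = 20·311/721 = 8.6269
Stratum 2 (Site B): n₁ = 408, n₀ = 405, n = 813; a·n₀/n = 158·405/813 = 78.7085; c·n₁/n = 22·408/813 = 11.0406
RR_MH = (43.2178 + 78.7085) / (8.6269 + 11.0406) = 121.9262 / 19.6675 = 6.19938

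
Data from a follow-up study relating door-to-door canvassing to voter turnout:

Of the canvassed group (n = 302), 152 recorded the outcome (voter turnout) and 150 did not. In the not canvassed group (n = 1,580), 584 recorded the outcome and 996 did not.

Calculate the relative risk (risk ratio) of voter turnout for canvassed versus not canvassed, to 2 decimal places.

From the description: a = 152, b = 150, c = 584, d = 996.
Risk in exposed = 152/302 = 0.50331; risk in unexposed = 584/1580 = 0.36962.
RR = 0.50331 / 0.36962 = 1.36170
The risk among the exposed is 1.36 times that among the unexposed.

1.36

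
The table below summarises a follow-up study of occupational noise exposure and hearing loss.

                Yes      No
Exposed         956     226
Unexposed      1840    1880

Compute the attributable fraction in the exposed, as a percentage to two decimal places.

38.84

Cells: a = 956, b = 226, c = 1840, d = 1880.
Risk in exposed = 956/1182 = 0.80880; risk in unexposed = 1840/3720 = 0.49462.
RR = 0.80880/0.49462 = 1.63518
AR% = (RR − 1)/RR × 100 = (1.63518 − 1)/1.63518 × 100 = 38.8446%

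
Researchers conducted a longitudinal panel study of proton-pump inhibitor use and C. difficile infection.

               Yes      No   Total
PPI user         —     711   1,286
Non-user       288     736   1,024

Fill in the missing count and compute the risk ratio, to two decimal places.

1.59

The missing cell is in the exposed row: 1286 − 711 = 575.
So a = 575, b = 711, c = 288, d = 736.
RR = [a/(a+b)] / [c/(c+d)] = (575/1286) / (288/1024) = 0.44712/0.28125 = 1.58977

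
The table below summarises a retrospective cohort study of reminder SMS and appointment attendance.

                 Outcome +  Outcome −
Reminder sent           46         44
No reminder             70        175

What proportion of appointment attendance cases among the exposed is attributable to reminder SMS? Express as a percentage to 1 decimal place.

44.1

Cells: a = 46, b = 44, c = 70, d = 175.
Risk in exposed = 46/90 = 0.51111; risk in unexposed = 70/245 = 0.28571.
RR = 0.51111/0.28571 = 1.78889
AR% = (RR − 1)/RR × 100 = (1.78889 − 1)/1.78889 × 100 = 44.0994%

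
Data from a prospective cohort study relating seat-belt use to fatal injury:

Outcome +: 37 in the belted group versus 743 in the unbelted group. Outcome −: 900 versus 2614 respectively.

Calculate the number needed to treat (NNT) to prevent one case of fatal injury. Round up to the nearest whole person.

Risk in treated group = 37/937 = 0.03949; risk in control = 743/3357 = 0.22133.
Absolute risk reduction = 0.22133 − 0.03949 = 0.18184
NNT = 1 / ARR = 1 / 0.18184 = 5.499 → round up → 6

6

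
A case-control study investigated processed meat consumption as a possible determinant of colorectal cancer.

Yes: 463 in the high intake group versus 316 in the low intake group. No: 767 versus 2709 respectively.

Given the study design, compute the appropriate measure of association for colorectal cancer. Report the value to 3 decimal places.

From the description: a = 463, b = 767, c = 316, d = 2709.
This is a case-control study: participants were sampled on outcome status, so risks in the source population cannot be estimated directly — relative risk is not valid here. The odds ratio is the appropriate measure.
OR = (a·d)/(b·c) = (463 × 2709) / (767 × 316) = 1254267 / 242372 = 5.17497

5.175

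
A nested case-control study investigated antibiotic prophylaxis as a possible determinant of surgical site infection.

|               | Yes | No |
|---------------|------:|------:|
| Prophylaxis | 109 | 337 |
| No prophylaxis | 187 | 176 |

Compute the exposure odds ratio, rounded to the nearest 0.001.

Cells: a = 109, b = 337, c = 187, d = 176.
OR = (a·d)/(b·c) = (109 × 176) / (337 × 187) = 19184 / 63019 = 0.30442
Exposure is associated with lower odds of surgical site infection (OR = 0.30 < 1).

0.304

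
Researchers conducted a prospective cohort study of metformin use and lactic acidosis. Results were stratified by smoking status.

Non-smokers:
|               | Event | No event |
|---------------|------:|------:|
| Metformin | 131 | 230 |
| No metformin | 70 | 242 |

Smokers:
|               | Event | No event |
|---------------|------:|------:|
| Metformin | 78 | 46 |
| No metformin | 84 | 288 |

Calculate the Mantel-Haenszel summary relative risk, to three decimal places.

2.036

RR_MH = Σ(aᵢ·n₀ᵢ/nᵢ) / Σ(cᵢ·n₁ᵢ/nᵢ), with n₁ᵢ = aᵢ+bᵢ (exposed), n₀ᵢ = cᵢ+dᵢ (unexposed), nᵢ = n₁ᵢ+n₀ᵢ.
Stratum 1 (Non-smokers): n₁ = 361, n₀ = 312, n = 673; a·n₀/n = 131·312/673 = 60.7311; c·n₁/n = 70·361/673 = 37.5483
Stratum 2 (Smokers): n₁ = 124, n₀ = 372, n = 496; a·n₀/n = 78·372/496 = 58.5000; c·n₁/n = 84·124/496 = 21.0000
RR_MH = (60.7311 + 58.5000) / (37.5483 + 21.0000) = 119.2311 / 58.5483 = 2.03646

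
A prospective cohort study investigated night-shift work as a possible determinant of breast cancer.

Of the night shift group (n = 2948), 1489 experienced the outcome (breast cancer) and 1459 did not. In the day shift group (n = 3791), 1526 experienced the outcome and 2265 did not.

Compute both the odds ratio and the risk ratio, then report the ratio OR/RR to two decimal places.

From the description: a = 1489, b = 1459, c = 1526, d = 2265.
OR = (1489·2265)/(1459·1526) = 3372585/2226434 = 1.51479
Risk in exposed = 1489/2948 = 0.50509; risk in unexposed = 1526/3791 = 0.40253; RR = 1.25478
OR/RR = 1.51479 / 1.25478 = 1.20722
The outcome is not rare, so the OR lies further from 1 than the RR.

1.21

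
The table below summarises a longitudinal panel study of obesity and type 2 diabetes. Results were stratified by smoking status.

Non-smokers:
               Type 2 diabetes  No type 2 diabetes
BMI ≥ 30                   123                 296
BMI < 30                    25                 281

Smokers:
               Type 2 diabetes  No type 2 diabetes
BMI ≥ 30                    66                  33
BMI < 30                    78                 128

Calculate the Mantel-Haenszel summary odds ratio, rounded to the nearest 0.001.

4.042

OR_MH = Σ(aᵢdᵢ/nᵢ) / Σ(bᵢcᵢ/nᵢ), where nᵢ is the stratum total.
Stratum 1 (Non-smokers): n = 725; a·d/n = 123·281/725 = 47.6731; b·c/n = 296·25/725 = 10.2069
Stratum 2 (Smokers): n = 305; a·d/n = 66·128/305 = 27.6984; b·c/n = 33·78/305 = 8.4393
OR_MH = (47.6731 + 27.6984) / (10.2069 + 8.4393) = 75.3715 / 18.6462 = 4.04218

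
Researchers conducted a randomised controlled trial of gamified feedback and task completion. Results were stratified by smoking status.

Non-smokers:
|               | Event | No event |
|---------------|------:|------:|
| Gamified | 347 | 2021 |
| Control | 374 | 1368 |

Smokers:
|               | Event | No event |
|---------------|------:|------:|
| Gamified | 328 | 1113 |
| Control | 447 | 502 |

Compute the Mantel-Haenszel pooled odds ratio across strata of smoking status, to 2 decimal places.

OR_MH = Σ(aᵢdᵢ/nᵢ) / Σ(bᵢcᵢ/nᵢ), where nᵢ is the stratum total.
Stratum 1 (Non-smokers): n = 4110; a·d/n = 347·1368/4110 = 115.4978; b·c/n = 2021·374/4110 = 183.9061
Stratum 2 (Smokers): n = 2390; a·d/n = 328·502/2390 = 68.8937; b·c/n = 1113·447/2390 = 208.1636
OR_MH = (115.4978 + 68.8937) / (183.9061 + 208.1636) = 184.3915 / 392.0697 = 0.47030

0.47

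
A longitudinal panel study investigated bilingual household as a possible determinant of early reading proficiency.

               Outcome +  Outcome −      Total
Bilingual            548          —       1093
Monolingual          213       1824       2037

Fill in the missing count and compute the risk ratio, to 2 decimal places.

The missing cell is in the exposed row: 1093 − 548 = 545.
So a = 548, b = 545, c = 213, d = 1824.
RR = [a/(a+b)] / [c/(c+d)] = (548/1093) / (213/2037) = 0.50137/0.10457 = 4.79481

4.79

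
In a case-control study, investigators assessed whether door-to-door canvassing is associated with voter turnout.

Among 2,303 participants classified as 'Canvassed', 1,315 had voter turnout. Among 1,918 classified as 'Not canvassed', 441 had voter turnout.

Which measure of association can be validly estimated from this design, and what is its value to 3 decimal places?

4.458

From the description: a = 1315, b = 988, c = 441, d = 1477.
This is a case-control study: participants were sampled on outcome status, so risks in the source population cannot be estimated directly — relative risk is not valid here. The odds ratio is the appropriate measure.
OR = (a·d)/(b·c) = (1315 × 1477) / (988 × 441) = 1942255 / 435708 = 4.45770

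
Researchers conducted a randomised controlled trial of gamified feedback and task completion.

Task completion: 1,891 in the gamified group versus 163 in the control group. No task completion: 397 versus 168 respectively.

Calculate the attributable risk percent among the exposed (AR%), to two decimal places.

40.42

From the description: a = 1891, b = 397, c = 163, d = 168.
Risk in exposed = 1891/2288 = 0.82649; risk in unexposed = 163/331 = 0.49245.
RR = 0.82649/0.49245 = 1.67832
AR% = (RR − 1)/RR × 100 = (1.67832 − 1)/1.67832 × 100 = 40.4168%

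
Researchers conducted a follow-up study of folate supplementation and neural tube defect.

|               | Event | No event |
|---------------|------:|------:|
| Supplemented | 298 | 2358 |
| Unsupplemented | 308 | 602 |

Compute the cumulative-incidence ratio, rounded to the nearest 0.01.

0.33

Cells: a = 298, b = 2358, c = 308, d = 602.
Risk in exposed = 298/2656 = 0.11220; risk in unexposed = 308/910 = 0.33846.
RR = 0.11220 / 0.33846 = 0.33150
The risk is 67% lower among the exposed than among the unexposed.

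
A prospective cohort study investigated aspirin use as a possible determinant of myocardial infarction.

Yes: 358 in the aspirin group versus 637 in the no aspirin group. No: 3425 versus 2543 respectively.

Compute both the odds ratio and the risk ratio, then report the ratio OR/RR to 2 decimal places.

0.88

From the description: a = 358, b = 3425, c = 637, d = 2543.
OR = (358·2543)/(3425·637) = 910394/2181725 = 0.41728
Risk in exposed = 358/3783 = 0.09463; risk in unexposed = 637/3180 = 0.20031; RR = 0.47243
OR/RR = 0.41728 / 0.47243 = 0.88327
The outcome is not rare, so the OR lies further from 1 than the RR.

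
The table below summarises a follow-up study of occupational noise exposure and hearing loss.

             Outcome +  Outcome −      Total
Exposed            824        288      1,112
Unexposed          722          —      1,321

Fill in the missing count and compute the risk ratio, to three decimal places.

1.356

The missing cell is in the unexposed row: 1321 − 722 = 599.
So a = 824, b = 288, c = 722, d = 599.
RR = [a/(a+b)] / [c/(c+d)] = (824/1112) / (722/1321) = 0.74101/0.54656 = 1.35578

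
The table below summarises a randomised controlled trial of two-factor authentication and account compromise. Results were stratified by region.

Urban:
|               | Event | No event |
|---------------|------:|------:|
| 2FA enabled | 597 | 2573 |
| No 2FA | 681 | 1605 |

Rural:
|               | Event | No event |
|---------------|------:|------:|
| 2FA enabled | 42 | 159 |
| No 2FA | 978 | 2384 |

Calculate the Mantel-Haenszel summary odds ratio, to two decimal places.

0.56

OR_MH = Σ(aᵢdᵢ/nᵢ) / Σ(bᵢcᵢ/nᵢ), where nᵢ is the stratum total.
Stratum 1 (Urban): n = 5456; a·d/n = 597·1605/5456 = 175.6204; b·c/n = 2573·681/5456 = 321.1534
Stratum 2 (Rural): n = 3563; a·d/n = 42·2384/3563 = 28.1022; b·c/n = 159·978/3563 = 43.6436
OR_MH = (175.6204 + 28.1022) / (321.1534 + 43.6436) = 203.7226 / 364.7970 = 0.55845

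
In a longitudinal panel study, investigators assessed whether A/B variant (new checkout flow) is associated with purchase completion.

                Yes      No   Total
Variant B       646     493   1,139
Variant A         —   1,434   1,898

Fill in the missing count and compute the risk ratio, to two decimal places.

The missing cell is in the unexposed row: 1898 − 1434 = 464.
So a = 646, b = 493, c = 464, d = 1434.
RR = [a/(a+b)] / [c/(c+d)] = (646/1139) / (464/1898) = 0.56716/0.24447 = 2.31999

2.32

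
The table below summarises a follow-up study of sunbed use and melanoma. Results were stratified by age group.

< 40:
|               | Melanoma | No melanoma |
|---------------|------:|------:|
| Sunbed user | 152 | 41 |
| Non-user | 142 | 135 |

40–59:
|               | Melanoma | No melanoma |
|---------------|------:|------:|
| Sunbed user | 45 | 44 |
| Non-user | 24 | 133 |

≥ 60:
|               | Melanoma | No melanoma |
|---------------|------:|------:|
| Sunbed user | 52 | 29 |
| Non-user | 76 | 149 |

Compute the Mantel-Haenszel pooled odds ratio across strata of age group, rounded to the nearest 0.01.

3.91

OR_MH = Σ(aᵢdᵢ/nᵢ) / Σ(bᵢcᵢ/nᵢ), where nᵢ is the stratum total.
Stratum 1 (< 40): n = 470; a·d/n = 152·135/470 = 43.6596; b·c/n = 41·142/470 = 12.3872
Stratum 2 (40–59): n = 246; a·d/n = 45·133/246 = 24.3293; b·c/n = 44·24/246 = 4.2927
Stratum 3 (≥ 60): n = 306; a·d/n = 52·149/306 = 25.3203; b·c/n = 29·76/306 = 7.2026
OR_MH = (43.6596 + 24.3293 + 25.3203) / (12.3872 + 4.2927 + 7.2026) = 93.3091 / 23.8825 = 3.90700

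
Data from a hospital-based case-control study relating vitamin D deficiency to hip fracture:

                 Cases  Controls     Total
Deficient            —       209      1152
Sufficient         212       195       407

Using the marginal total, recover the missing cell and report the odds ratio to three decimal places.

The missing cell is in the exposed row: 1152 − 209 = 943.
So a = 943, b = 209, c = 212, d = 195.
OR = (a·d)/(b·c) = (943 × 195) / (209 × 212) = 183885 / 44308 = 4.15015

4.150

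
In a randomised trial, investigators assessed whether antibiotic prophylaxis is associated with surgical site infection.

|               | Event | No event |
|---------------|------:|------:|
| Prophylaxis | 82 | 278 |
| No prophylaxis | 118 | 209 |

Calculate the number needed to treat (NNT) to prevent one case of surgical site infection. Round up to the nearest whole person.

Risk in treated group = 82/360 = 0.22778; risk in control = 118/327 = 0.36086.
Absolute risk reduction = 0.36086 − 0.22778 = 0.13308
NNT = 1 / ARR = 1 / 0.13308 = 7.514 → round up → 8

8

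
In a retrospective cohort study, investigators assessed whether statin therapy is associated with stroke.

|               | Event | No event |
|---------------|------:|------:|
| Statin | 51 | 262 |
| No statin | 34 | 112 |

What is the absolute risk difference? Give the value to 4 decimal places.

-0.0699

Cells: a = 51, b = 262, c = 34, d = 112.
Risk in exposed = 51/313 = 0.162939; risk in unexposed = 34/146 = 0.232877.
Risk difference = 0.162939 − 0.232877 = -0.069937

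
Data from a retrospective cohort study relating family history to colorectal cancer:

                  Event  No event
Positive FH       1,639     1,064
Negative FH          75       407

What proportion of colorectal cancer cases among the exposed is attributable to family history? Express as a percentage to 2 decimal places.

74.34

Cells: a = 1639, b = 1064, c = 75, d = 407.
Risk in exposed = 1639/2703 = 0.60636; risk in unexposed = 75/482 = 0.15560.
RR = 0.60636/0.15560 = 3.89689
AR% = (RR − 1)/RR × 100 = (3.89689 − 1)/3.89689 × 100 = 74.3385%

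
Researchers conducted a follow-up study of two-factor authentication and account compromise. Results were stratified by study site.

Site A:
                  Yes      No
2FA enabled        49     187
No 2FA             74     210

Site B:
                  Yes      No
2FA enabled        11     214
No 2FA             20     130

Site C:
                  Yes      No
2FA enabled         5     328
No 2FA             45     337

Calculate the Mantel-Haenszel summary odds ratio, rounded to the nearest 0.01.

0.44

OR_MH = Σ(aᵢdᵢ/nᵢ) / Σ(bᵢcᵢ/nᵢ), where nᵢ is the stratum total.
Stratum 1 (Site A): n = 520; a·d/n = 49·210/520 = 19.7885; b·c/n = 187·74/520 = 26.6115
Stratum 2 (Site B): n = 375; a·d/n = 11·130/375 = 3.8133; b·c/n = 214·20/375 = 11.4133
Stratum 3 (Site C): n = 715; a·d/n = 5·337/715 = 2.3566; b·c/n = 328·45/715 = 20.6434
OR_MH = (19.7885 + 3.8133 + 2.3566) / (26.6115 + 11.4133 + 20.6434) = 25.9584 / 58.6682 = 0.44246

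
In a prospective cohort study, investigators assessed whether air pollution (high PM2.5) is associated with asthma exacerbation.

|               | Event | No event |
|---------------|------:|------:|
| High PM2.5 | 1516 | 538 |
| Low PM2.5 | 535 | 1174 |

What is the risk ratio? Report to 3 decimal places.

2.358

Cells: a = 1516, b = 538, c = 535, d = 1174.
Risk in exposed = 1516/2054 = 0.73807; risk in unexposed = 535/1709 = 0.31305.
RR = 0.73807 / 0.31305 = 2.35769
The risk among the exposed is 2.36 times that among the unexposed.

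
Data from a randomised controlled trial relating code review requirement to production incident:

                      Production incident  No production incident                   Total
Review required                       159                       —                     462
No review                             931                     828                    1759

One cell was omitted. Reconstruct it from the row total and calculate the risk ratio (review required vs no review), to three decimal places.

The missing cell is in the exposed row: 462 − 159 = 303.
So a = 159, b = 303, c = 931, d = 828.
RR = [a/(a+b)] / [c/(c+d)] = (159/462) / (931/1759) = 0.34416/0.52928 = 0.65024

0.650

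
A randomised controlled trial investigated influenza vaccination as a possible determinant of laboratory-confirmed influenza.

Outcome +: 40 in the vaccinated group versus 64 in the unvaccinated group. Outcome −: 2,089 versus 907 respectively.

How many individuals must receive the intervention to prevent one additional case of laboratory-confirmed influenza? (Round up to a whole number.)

22

Risk in treated group = 40/2129 = 0.01879; risk in control = 64/971 = 0.06591.
Absolute risk reduction = 0.06591 − 0.01879 = 0.04712
NNT = 1 / ARR = 1 / 0.04712 = 21.221 → round up → 22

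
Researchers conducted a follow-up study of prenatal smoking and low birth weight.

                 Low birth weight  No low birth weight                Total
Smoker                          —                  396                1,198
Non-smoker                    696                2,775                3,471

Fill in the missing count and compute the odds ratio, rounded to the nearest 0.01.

The missing cell is in the exposed row: 1198 − 396 = 802.
So a = 802, b = 396, c = 696, d = 2775.
OR = (a·d)/(b·c) = (802 × 2775) / (396 × 696) = 2225550 / 275616 = 8.07482

8.07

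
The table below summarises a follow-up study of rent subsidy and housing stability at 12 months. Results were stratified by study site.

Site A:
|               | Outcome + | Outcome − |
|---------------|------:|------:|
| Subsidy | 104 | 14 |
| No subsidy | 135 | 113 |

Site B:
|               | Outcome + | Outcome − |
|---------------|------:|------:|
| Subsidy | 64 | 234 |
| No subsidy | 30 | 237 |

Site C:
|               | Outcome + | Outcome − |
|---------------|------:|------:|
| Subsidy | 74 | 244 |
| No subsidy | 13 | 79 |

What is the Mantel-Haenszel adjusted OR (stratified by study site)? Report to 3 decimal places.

OR_MH = Σ(aᵢdᵢ/nᵢ) / Σ(bᵢcᵢ/nᵢ), where nᵢ is the stratum total.
Stratum 1 (Site A): n = 366; a·d/n = 104·113/366 = 32.1093; b·c/n = 14·135/366 = 5.1639
Stratum 2 (Site B): n = 565; a·d/n = 64·237/565 = 26.8460; b·c/n = 234·30/565 = 12.4248
Stratum 3 (Site C): n = 410; a·d/n = 74·79/410 = 14.2585; b·c/n = 244·13/410 = 7.7366
OR_MH = (32.1093 + 26.8460 + 14.2585) / (5.1639 + 12.4248 + 7.7366) = 73.2138 / 25.3253 = 2.89094

2.891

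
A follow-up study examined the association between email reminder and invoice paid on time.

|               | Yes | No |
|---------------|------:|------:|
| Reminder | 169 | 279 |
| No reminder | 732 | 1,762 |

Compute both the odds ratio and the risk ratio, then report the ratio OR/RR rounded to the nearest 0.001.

1.134

Cells: a = 169, b = 279, c = 732, d = 1762.
OR = (169·1762)/(279·732) = 297778/204228 = 1.45807
Risk in exposed = 169/448 = 0.37723; risk in unexposed = 732/2494 = 0.29350; RR = 1.28527
OR/RR = 1.45807 / 1.28527 = 1.13444
The outcome is not rare, so the OR lies further from 1 than the RR.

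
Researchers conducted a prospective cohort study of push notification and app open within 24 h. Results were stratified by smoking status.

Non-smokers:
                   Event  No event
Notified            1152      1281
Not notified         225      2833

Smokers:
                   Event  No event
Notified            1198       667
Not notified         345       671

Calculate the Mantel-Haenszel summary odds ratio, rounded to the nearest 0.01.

6.60

OR_MH = Σ(aᵢdᵢ/nᵢ) / Σ(bᵢcᵢ/nᵢ), where nᵢ is the stratum total.
Stratum 1 (Non-smokers): n = 5491; a·d/n = 1152·2833/5491 = 594.3573; b·c/n = 1281·225/5491 = 52.4904
Stratum 2 (Smokers): n = 2881; a·d/n = 1198·671/2881 = 279.0205; b·c/n = 667·345/2881 = 79.8733
OR_MH = (594.3573 + 279.0205) / (52.4904 + 79.8733) = 873.3778 / 132.3637 = 6.59832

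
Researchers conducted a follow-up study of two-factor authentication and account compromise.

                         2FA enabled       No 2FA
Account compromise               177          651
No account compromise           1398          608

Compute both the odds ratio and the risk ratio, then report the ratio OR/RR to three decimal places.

0.544

Reading the table with exposure as columns: a = 177 (2FA enabled, case), b = 1398 (2FA enabled, non-case), c = 651 (No 2FA, case), d = 608.
OR = (177·608)/(1398·651) = 107616/910098 = 0.11825
Risk in exposed = 177/1575 = 0.11238; risk in unexposed = 651/1259 = 0.51708; RR = 0.21734
OR/RR = 0.11825 / 0.21734 = 0.54407
The outcome is not rare, so the OR lies further from 1 than the RR.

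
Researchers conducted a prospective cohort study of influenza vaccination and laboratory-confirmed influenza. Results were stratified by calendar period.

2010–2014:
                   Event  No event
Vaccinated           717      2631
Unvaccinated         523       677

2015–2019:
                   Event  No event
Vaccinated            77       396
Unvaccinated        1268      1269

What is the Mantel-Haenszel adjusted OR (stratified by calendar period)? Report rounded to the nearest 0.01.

0.30

OR_MH = Σ(aᵢdᵢ/nᵢ) / Σ(bᵢcᵢ/nᵢ), where nᵢ is the stratum total.
Stratum 1 (2010–2014): n = 4548; a·d/n = 717·677/4548 = 106.7302; b·c/n = 2631·523/4548 = 302.5534
Stratum 2 (2015–2019): n = 3010; a·d/n = 77·1269/3010 = 32.4628; b·c/n = 396·1268/3010 = 166.8199
OR_MH = (106.7302 + 32.4628) / (302.5534 + 166.8199) = 139.1930 / 469.3734 = 0.29655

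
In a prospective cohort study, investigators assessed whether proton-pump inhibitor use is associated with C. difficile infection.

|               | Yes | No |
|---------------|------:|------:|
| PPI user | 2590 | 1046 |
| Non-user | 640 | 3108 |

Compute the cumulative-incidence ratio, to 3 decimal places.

4.172

Cells: a = 2590, b = 1046, c = 640, d = 3108.
Risk in exposed = 2590/3636 = 0.71232; risk in unexposed = 640/3748 = 0.17076.
RR = 0.71232 / 0.17076 = 4.17153
The risk among the exposed is 4.17 times that among the unexposed.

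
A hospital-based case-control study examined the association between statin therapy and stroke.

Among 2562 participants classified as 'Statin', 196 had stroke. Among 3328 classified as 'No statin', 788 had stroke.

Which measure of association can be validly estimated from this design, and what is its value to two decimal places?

From the description: a = 196, b = 2366, c = 788, d = 2540.
This is a hospital-based case-control study: participants were sampled on outcome status, so risks in the source population cannot be estimated directly — relative risk is not valid here. The odds ratio is the appropriate measure.
OR = (a·d)/(b·c) = (196 × 2540) / (2366 × 788) = 497840 / 1864408 = 0.26702

0.27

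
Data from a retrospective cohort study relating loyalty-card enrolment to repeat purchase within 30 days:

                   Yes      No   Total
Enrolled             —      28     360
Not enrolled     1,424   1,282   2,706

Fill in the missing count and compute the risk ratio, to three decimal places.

1.752

The missing cell is in the exposed row: 360 − 28 = 332.
So a = 332, b = 28, c = 1424, d = 1282.
RR = [a/(a+b)] / [c/(c+d)] = (332/360) / (1424/2706) = 0.92222/0.52624 = 1.75248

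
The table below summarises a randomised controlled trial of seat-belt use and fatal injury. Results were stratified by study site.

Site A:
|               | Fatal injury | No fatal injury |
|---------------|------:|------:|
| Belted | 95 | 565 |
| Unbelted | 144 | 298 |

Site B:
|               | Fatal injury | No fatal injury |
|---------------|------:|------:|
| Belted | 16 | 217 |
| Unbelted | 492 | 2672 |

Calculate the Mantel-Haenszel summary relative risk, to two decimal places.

0.44

RR_MH = Σ(aᵢ·n₀ᵢ/nᵢ) / Σ(cᵢ·n₁ᵢ/nᵢ), with n₁ᵢ = aᵢ+bᵢ (exposed), n₀ᵢ = cᵢ+dᵢ (unexposed), nᵢ = n₁ᵢ+n₀ᵢ.
Stratum 1 (Site A): n₁ = 660, n₀ = 442, n = 1102; a·n₀/n = 95·442/1102 = 38.1034; c·n₁/n = 144·660/1102 = 86.2432
Stratum 2 (Site B): n₁ = 233, n₀ = 3164, n = 3397; a·n₀/n = 16·3164/3397 = 14.9026; c·n₁/n = 492·233/3397 = 33.7462
RR_MH = (38.1034 + 14.9026) / (86.2432 + 33.7462) = 53.0060 / 119.9894 = 0.44176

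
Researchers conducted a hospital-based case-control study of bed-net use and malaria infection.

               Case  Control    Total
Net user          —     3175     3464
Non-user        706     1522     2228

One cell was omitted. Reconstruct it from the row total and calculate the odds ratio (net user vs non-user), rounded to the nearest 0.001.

The missing cell is in the exposed row: 3464 − 3175 = 289.
So a = 289, b = 3175, c = 706, d = 1522.
OR = (a·d)/(b·c) = (289 × 1522) / (3175 × 706) = 439858 / 2241550 = 0.19623

0.196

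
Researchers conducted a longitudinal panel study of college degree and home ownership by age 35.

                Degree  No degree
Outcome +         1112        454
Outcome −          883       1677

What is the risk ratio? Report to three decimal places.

2.616

Reading the table with exposure as columns: a = 1112 (Degree, case), b = 883 (Degree, non-case), c = 454 (No degree, case), d = 1677.
Risk in exposed = 1112/1995 = 0.55739; risk in unexposed = 454/2131 = 0.21305.
RR = 0.55739 / 0.21305 = 2.61631
The risk among the exposed is 2.62 times that among the unexposed.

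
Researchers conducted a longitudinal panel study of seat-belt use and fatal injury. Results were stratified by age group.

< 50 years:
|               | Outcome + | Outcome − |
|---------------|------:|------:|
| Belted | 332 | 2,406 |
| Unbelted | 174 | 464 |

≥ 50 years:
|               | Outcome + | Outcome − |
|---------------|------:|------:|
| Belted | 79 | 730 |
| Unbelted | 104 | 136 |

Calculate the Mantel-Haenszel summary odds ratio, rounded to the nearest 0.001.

0.285

OR_MH = Σ(aᵢdᵢ/nᵢ) / Σ(bᵢcᵢ/nᵢ), where nᵢ is the stratum total.
Stratum 1 (< 50 years): n = 3376; a·d/n = 332·464/3376 = 45.6303; b·c/n = 2406·174/3376 = 124.0059
Stratum 2 (≥ 50 years): n = 1049; a·d/n = 79·136/1049 = 10.2421; b·c/n = 730·104/1049 = 72.3737
OR_MH = (45.6303 + 10.2421) / (124.0059 + 72.3737) = 55.8725 / 196.3796 = 0.28451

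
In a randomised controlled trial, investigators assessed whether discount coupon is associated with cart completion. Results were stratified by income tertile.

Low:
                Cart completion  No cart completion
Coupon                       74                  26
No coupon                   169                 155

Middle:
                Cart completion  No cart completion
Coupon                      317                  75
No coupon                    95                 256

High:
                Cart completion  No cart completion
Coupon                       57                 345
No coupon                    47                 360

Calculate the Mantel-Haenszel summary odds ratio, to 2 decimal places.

4.04

OR_MH = Σ(aᵢdᵢ/nᵢ) / Σ(bᵢcᵢ/nᵢ), where nᵢ is the stratum total.
Stratum 1 (Low): n = 424; a·d/n = 74·155/424 = 27.0519; b·c/n = 26·169/424 = 10.3632
Stratum 2 (Middle): n = 743; a·d/n = 317·256/743 = 109.2221; b·c/n = 75·95/743 = 9.5895
Stratum 3 (High): n = 809; a·d/n = 57·360/809 = 25.3646; b·c/n = 345·47/809 = 20.0433
OR_MH = (27.0519 + 109.2221 + 25.3646) / (10.3632 + 9.5895 + 20.0433) = 161.6386 / 39.9960 = 4.04137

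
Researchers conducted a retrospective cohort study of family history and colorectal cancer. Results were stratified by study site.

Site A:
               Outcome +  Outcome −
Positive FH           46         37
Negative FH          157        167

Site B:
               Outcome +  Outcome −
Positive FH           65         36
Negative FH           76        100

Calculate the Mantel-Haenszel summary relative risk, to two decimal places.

RR_MH = Σ(aᵢ·n₀ᵢ/nᵢ) / Σ(cᵢ·n₁ᵢ/nᵢ), with n₁ᵢ = aᵢ+bᵢ (exposed), n₀ᵢ = cᵢ+dᵢ (unexposed), nᵢ = n₁ᵢ+n₀ᵢ.
Stratum 1 (Site A): n₁ = 83, n₀ = 324, n = 407; a·n₀/n = 46·324/407 = 36.6192; c·n₁/n = 157·83/407 = 32.0172
Stratum 2 (Site B): n₁ = 101, n₀ = 176, n = 277; a·n₀/n = 65·176/277 = 41.2996; c·n₁/n = 76·101/277 = 27.7112
RR_MH = (36.6192 + 41.2996) / (32.0172 + 27.7112) = 77.9188 / 59.7284 = 1.30455

1.30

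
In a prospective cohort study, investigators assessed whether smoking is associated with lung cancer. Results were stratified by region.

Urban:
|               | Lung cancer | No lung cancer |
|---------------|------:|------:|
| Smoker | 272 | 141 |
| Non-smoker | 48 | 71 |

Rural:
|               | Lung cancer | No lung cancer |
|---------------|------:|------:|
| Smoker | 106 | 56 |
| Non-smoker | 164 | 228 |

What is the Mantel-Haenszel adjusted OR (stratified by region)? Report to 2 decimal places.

OR_MH = Σ(aᵢdᵢ/nᵢ) / Σ(bᵢcᵢ/nᵢ), where nᵢ is the stratum total.
Stratum 1 (Urban): n = 532; a·d/n = 272·71/532 = 36.3008; b·c/n = 141·48/532 = 12.7218
Stratum 2 (Rural): n = 554; a·d/n = 106·228/554 = 43.6245; b·c/n = 56·164/554 = 16.5776
OR_MH = (36.3008 + 43.6245) / (12.7218 + 16.5776) = 79.9253 / 29.2994 = 2.72788

2.73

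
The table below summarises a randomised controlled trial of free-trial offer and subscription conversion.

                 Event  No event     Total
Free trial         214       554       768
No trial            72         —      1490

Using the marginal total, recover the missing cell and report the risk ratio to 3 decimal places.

5.766

The missing cell is in the unexposed row: 1490 − 72 = 1418.
So a = 214, b = 554, c = 72, d = 1418.
RR = [a/(a+b)] / [c/(c+d)] = (214/768) / (72/1490) = 0.27865/0.04832 = 5.76642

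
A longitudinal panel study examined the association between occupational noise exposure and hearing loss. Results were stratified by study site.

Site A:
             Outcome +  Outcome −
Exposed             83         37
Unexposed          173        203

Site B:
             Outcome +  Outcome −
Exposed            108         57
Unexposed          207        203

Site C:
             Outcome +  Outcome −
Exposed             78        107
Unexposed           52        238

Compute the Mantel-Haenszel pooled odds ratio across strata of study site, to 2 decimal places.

2.46

OR_MH = Σ(aᵢdᵢ/nᵢ) / Σ(bᵢcᵢ/nᵢ), where nᵢ is the stratum total.
Stratum 1 (Site A): n = 496; a·d/n = 83·203/496 = 33.9698; b·c/n = 37·173/496 = 12.9052
Stratum 2 (Site B): n = 575; a·d/n = 108·203/575 = 38.1287; b·c/n = 57·207/575 = 20.5200
Stratum 3 (Site C): n = 475; a·d/n = 78·238/475 = 39.0821; b·c/n = 107·52/475 = 11.7137
OR_MH = (33.9698 + 38.1287 + 39.0821) / (12.9052 + 20.5200 + 11.7137) = 111.1806 / 45.1389 = 2.46307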